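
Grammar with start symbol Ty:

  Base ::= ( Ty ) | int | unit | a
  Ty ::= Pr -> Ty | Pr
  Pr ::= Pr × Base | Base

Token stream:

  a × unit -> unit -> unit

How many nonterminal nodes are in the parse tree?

[Ty [Pr [Pr [Base a]] × [Base unit]] -> [Ty [Pr [Base unit]] -> [Ty [Pr [Base unit]]]]]

11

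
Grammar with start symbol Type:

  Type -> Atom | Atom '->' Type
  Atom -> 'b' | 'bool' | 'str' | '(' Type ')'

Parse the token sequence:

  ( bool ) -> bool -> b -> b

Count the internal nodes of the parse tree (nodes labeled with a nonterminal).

[Type [Atom ( [Type [Atom bool]] )] -> [Type [Atom bool] -> [Type [Atom b] -> [Type [Atom b]]]]]

10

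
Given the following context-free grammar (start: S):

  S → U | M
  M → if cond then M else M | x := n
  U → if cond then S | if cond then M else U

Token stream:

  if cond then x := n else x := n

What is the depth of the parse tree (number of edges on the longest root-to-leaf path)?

[S [M if cond then [M x := n] else [M x := n]]]

3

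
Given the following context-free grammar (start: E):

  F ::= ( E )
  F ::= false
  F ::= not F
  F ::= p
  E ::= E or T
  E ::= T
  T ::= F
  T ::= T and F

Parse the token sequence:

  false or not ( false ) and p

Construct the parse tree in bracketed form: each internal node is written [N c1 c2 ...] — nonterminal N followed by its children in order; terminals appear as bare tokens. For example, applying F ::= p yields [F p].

[E [E [T [F false]]] or [T [T [F not [F ( [E [T [F false]]] )]]] and [F p]]]

E
E or T
T or T
F or T
false or T
false or T and F
false or F and F
false or not F and F
false or not ( E ) and F
false or not ( T ) and F
false or not ( F ) and F
false or not ( false ) and F
false or not ( false ) and p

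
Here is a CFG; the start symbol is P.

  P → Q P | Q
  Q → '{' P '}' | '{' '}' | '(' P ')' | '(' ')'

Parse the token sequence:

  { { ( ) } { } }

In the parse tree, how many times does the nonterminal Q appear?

[P [Q { [P [Q { [P [Q ( )]] }] [P [Q { }]]] }]]

4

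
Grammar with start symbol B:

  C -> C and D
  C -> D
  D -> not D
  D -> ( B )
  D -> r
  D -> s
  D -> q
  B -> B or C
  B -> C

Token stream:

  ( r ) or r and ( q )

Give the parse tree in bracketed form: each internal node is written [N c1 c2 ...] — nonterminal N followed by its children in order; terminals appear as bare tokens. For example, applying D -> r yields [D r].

[B [B [C [D ( [B [C [D r]]] )]]] or [C [C [D r]] and [D ( [B [C [D q]]] )]]]

B
B or C
C or C
D or C
( B ) or C
( C ) or C
( D ) or C
( r ) or C
( r ) or C and D
( r ) or D and D
( r ) or r and D
( r ) or r and ( B )
( r ) or r and ( C )
( r ) or r and ( D )
( r ) or r and ( q )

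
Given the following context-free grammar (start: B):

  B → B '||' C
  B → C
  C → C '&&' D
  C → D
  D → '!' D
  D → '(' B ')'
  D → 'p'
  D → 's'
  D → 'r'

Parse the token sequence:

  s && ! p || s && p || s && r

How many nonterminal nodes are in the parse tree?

16

[B [B [B [C [C [D s]] && [D ! [D p]]]] || [C [C [D s]] && [D p]]] || [C [C [D s]] && [D r]]]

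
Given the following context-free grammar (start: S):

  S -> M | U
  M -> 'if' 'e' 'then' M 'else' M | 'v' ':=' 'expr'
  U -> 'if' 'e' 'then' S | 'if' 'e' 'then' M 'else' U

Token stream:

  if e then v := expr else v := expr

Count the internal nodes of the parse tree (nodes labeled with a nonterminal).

[S [M if e then [M v := expr] else [M v := expr]]]

4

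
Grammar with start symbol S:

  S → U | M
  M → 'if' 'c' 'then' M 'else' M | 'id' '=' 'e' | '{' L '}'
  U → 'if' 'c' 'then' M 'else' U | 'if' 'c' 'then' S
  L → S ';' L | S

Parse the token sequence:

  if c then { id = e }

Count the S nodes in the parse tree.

3

[S [U if c then [S [M { [L [S [M id = e]]] }]]]]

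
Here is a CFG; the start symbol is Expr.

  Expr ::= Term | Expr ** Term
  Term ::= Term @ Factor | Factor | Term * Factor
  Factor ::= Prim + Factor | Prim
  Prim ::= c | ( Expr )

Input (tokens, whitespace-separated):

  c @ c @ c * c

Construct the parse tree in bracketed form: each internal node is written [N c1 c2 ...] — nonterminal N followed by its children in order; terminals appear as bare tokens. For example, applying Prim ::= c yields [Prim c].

Expr
Term
Term * Factor
Term @ Factor * Factor
Term @ Factor @ Factor * Factor
Factor @ Factor @ Factor * Factor
Prim @ Factor @ Factor * Factor
c @ Factor @ Factor * Factor
c @ Prim @ Factor * Factor
c @ c @ Factor * Factor
c @ c @ Prim * Factor
c @ c @ c * Factor
c @ c @ c * Prim
c @ c @ c * c

[Expr [Term [Term [Term [Term [Factor [Prim c]]] @ [Factor [Prim c]]] @ [Factor [Prim c]]] * [Factor [Prim c]]]]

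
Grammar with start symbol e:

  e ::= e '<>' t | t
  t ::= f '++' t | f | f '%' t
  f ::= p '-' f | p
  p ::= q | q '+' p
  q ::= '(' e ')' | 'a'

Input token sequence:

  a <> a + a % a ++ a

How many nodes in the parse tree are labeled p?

[e [e [t [f [p [q a]]]]] <> [t [f [p [q a] + [p [q a]]]] % [t [f [p [q a]]] ++ [t [f [p [q a]]]]]]]

5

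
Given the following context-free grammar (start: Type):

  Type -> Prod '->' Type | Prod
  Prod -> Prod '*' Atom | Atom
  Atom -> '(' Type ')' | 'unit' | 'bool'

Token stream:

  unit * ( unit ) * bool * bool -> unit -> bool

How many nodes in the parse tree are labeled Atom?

[Type [Prod [Prod [Prod [Prod [Atom unit]] * [Atom ( [Type [Prod [Atom unit]]] )]] * [Atom bool]] * [Atom bool]] -> [Type [Prod [Atom unit]] -> [Type [Prod [Atom bool]]]]]

7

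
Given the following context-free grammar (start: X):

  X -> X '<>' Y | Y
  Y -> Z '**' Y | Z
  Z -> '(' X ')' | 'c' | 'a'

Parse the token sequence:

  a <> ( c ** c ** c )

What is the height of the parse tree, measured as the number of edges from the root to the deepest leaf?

8

[X [X [Y [Z a]]] <> [Y [Z ( [X [Y [Z c] ** [Y [Z c] ** [Y [Z c]]]]] )]]]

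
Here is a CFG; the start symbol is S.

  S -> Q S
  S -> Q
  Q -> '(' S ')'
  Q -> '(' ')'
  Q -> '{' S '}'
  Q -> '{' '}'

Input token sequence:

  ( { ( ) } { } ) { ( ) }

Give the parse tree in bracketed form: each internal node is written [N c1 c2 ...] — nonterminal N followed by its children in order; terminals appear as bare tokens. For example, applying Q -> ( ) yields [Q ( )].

S
Q S
( S ) S
( Q S ) S
( { S } S ) S
( { Q } S ) S
( { ( ) } S ) S
( { ( ) } Q ) S
( { ( ) } { } ) S
( { ( ) } { } ) Q
( { ( ) } { } ) { S }
( { ( ) } { } ) { Q }
( { ( ) } { } ) { ( ) }

[S [Q ( [S [Q { [S [Q ( )]] }] [S [Q { }]]] )] [S [Q { [S [Q ( )]] }]]]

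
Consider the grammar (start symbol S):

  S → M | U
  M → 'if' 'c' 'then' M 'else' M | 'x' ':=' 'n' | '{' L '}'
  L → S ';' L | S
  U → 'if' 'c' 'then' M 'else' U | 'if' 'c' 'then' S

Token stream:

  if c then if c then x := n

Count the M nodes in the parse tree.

[S [U if c then [S [U if c then [S [M x := n]]]]]]

1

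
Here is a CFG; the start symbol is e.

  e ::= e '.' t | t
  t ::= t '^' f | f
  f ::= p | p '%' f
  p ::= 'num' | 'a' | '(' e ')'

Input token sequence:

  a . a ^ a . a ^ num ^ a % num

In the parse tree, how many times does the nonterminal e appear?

3

[e [e [e [t [f [p a]]]] . [t [t [f [p a]]] ^ [f [p a]]]] . [t [t [t [f [p a]]] ^ [f [p num]]] ^ [f [p a] % [f [p num]]]]]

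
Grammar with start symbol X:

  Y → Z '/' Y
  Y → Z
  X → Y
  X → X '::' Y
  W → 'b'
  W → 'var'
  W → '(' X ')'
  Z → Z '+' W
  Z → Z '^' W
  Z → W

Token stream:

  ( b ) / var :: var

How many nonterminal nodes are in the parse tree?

[X [X [Y [Z [W ( [X [Y [Z [W b]]]] )]] / [Y [Z [W var]]]]] :: [Y [Z [W var]]]]

15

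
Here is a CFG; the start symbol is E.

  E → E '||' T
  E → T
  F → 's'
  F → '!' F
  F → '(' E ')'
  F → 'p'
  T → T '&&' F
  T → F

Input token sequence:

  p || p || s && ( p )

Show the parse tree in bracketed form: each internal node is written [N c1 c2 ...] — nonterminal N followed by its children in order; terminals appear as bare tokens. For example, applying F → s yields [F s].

[E [E [E [T [F p]]] || [T [F p]]] || [T [T [F s]] && [F ( [E [T [F p]]] )]]]

E
E || T
E || T || T
T || T || T
F || T || T
p || T || T
p || F || T
p || p || T
p || p || T && F
p || p || F && F
p || p || s && F
p || p || s && ( E )
p || p || s && ( T )
p || p || s && ( F )
p || p || s && ( p )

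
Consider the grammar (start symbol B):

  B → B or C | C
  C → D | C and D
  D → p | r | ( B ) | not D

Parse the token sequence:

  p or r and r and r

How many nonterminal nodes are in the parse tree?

10

[B [B [C [D p]]] or [C [C [C [D r]] and [D r]] and [D r]]]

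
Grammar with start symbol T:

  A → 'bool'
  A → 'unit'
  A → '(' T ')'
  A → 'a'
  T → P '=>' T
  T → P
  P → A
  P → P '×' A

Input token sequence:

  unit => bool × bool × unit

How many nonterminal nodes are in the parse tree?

[T [P [A unit]] => [T [P [P [P [A bool]] × [A bool]] × [A unit]]]]

10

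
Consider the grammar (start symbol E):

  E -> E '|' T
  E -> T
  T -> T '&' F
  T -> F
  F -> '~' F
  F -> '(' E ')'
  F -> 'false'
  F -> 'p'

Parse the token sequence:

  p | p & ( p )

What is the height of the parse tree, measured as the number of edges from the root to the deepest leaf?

6

[E [E [T [F p]]] | [T [T [F p]] & [F ( [E [T [F p]]] )]]]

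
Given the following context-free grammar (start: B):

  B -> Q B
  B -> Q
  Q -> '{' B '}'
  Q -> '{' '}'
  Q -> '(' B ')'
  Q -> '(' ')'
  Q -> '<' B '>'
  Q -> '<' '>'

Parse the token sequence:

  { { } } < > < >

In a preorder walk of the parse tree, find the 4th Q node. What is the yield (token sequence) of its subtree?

[B [Q { [B [Q { }]] }] [B [Q < >] [B [Q < >]]]]

< >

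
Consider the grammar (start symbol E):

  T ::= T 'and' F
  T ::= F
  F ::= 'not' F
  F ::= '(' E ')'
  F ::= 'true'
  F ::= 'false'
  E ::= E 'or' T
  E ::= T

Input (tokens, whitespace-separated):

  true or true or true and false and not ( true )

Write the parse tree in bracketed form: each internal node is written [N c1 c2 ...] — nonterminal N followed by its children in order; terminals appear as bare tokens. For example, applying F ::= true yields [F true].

[E [E [E [T [F true]]] or [T [F true]]] or [T [T [T [F true]] and [F false]] and [F not [F ( [E [T [F true]]] )]]]]

E
E or T
E or T or T
T or T or T
F or T or T
true or T or T
true or F or T
true or true or T
true or true or T and F
true or true or T and F and F
true or true or F and F and F
true or true or true and F and F
true or true or true and false and F
true or true or true and false and not F
true or true or true and false and not ( E )
true or true or true and false and not ( T )
true or true or true and false and not ( F )
true or true or true and false and not ( true )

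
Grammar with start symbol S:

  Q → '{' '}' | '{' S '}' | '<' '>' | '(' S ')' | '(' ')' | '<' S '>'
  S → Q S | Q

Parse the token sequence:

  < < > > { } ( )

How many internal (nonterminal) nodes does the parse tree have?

[S [Q < [S [Q < >]] >] [S [Q { }] [S [Q ( )]]]]

8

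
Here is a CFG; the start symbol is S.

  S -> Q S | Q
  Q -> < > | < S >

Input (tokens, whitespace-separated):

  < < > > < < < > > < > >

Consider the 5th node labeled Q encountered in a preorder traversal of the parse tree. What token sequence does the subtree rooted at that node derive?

< >

[S [Q < [S [Q < >]] >] [S [Q < [S [Q < [S [Q < >]] >] [S [Q < >]]] >]]]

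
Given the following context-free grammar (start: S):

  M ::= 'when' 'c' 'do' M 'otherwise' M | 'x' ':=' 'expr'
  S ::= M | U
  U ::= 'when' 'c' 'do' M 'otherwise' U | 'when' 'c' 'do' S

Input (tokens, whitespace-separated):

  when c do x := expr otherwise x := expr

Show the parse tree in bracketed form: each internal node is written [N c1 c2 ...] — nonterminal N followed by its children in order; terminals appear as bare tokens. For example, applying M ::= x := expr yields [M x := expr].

S
M
when c do M otherwise M
when c do x := expr otherwise M
when c do x := expr otherwise x := expr

[S [M when c do [M x := expr] otherwise [M x := expr]]]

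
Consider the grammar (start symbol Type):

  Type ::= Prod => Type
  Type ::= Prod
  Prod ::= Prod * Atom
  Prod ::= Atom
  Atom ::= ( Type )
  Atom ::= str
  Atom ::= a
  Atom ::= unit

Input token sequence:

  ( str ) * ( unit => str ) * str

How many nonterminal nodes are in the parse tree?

16

[Type [Prod [Prod [Prod [Atom ( [Type [Prod [Atom str]]] )]] * [Atom ( [Type [Prod [Atom unit]] => [Type [Prod [Atom str]]]] )]] * [Atom str]]]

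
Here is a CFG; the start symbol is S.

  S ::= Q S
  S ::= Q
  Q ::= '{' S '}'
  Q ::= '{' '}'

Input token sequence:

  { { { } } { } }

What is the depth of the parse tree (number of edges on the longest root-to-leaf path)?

[S [Q { [S [Q { [S [Q { }]] }] [S [Q { }]]] }]]

6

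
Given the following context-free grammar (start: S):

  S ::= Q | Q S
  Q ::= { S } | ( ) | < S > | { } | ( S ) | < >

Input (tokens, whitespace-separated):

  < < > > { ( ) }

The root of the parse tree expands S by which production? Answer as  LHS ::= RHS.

[S [Q < [S [Q < >]] >] [S [Q { [S [Q ( )]] }]]]

S ::= Q S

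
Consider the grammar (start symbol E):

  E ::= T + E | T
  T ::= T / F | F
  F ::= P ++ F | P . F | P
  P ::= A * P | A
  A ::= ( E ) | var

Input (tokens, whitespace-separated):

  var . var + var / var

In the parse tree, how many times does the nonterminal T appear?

[E [T [F [P [A var]] . [F [P [A var]]]]] + [E [T [T [F [P [A var]]]] / [F [P [A var]]]]]]

3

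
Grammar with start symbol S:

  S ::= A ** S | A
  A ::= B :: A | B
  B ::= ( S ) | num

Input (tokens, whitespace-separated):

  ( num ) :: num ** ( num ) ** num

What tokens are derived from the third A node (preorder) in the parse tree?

[S [A [B ( [S [A [B num]]] )] :: [A [B num]]] ** [S [A [B ( [S [A [B num]]] )]] ** [S [A [B num]]]]]

num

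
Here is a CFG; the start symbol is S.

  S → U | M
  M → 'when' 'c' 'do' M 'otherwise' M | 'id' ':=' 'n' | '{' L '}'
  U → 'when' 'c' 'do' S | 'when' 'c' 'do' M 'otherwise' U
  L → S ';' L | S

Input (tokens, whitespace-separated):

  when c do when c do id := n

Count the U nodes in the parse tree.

2

[S [U when c do [S [U when c do [S [M id := n]]]]]]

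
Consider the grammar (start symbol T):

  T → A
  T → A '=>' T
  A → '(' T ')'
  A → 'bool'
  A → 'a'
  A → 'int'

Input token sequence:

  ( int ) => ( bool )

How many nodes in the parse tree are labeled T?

[T [A ( [T [A int]] )] => [T [A ( [T [A bool]] )]]]

4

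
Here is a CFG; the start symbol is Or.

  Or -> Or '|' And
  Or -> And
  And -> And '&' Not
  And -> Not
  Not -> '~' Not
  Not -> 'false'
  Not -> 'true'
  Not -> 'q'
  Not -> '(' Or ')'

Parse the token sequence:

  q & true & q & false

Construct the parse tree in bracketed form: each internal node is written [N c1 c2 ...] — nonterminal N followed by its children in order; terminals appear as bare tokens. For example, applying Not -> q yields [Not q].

[Or [And [And [And [And [Not q]] & [Not true]] & [Not q]] & [Not false]]]

Or
And
And & Not
And & Not & Not
And & Not & Not & Not
Not & Not & Not & Not
q & Not & Not & Not
q & true & Not & Not
q & true & q & Not
q & true & q & false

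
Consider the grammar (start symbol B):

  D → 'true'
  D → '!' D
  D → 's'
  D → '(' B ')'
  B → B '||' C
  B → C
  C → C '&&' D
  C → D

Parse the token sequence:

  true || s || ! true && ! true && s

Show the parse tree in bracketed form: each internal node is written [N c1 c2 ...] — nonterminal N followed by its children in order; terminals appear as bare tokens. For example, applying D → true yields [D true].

[B [B [B [C [D true]]] || [C [D s]]] || [C [C [C [D ! [D true]]] && [D ! [D true]]] && [D s]]]

B
B || C
B || C || C
C || C || C
D || C || C
true || C || C
true || D || C
true || s || C
true || s || C && D
true || s || C && D && D
true || s || D && D && D
true || s || ! D && D && D
true || s || ! true && D && D
true || s || ! true && ! D && D
true || s || ! true && ! true && D
true || s || ! true && ! true && s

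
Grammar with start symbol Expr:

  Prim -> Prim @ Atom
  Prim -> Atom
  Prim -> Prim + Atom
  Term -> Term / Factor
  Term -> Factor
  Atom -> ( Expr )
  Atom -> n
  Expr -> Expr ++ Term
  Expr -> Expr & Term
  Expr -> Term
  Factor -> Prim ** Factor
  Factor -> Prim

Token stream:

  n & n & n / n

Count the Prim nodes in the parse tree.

[Expr [Expr [Expr [Term [Factor [Prim [Atom n]]]]] & [Term [Factor [Prim [Atom n]]]]] & [Term [Term [Factor [Prim [Atom n]]]] / [Factor [Prim [Atom n]]]]]

4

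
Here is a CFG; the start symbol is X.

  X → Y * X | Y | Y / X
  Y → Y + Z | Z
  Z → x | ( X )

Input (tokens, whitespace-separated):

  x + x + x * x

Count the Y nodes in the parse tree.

4

[X [Y [Y [Y [Z x]] + [Z x]] + [Z x]] * [X [Y [Z x]]]]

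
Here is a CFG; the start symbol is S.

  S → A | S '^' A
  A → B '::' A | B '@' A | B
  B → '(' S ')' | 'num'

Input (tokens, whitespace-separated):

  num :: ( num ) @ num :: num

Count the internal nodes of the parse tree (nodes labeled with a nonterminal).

12

[S [A [B num] :: [A [B ( [S [A [B num]]] )] @ [A [B num] :: [A [B num]]]]]]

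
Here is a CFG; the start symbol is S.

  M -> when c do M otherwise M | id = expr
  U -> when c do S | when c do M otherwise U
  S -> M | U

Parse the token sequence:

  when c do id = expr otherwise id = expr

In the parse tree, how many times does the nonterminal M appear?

[S [M when c do [M id = expr] otherwise [M id = expr]]]

3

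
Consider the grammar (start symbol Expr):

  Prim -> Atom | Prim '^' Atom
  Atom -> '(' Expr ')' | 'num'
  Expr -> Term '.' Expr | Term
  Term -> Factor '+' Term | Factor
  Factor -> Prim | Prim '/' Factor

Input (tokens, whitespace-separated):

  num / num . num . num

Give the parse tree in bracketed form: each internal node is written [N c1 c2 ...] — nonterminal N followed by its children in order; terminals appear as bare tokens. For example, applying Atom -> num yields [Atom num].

Expr
Term . Expr
Factor . Expr
Prim / Factor . Expr
Atom / Factor . Expr
num / Factor . Expr
num / Prim . Expr
num / Atom . Expr
num / num . Expr
num / num . Term . Expr
num / num . Factor . Expr
num / num . Prim . Expr
num / num . Atom . Expr
num / num . num . Expr
num / num . num . Term
num / num . num . Factor
num / num . num . Prim
num / num . num . Atom
num / num . num . num

[Expr [Term [Factor [Prim [Atom num]] / [Factor [Prim [Atom num]]]]] . [Expr [Term [Factor [Prim [Atom num]]]] . [Expr [Term [Factor [Prim [Atom num]]]]]]]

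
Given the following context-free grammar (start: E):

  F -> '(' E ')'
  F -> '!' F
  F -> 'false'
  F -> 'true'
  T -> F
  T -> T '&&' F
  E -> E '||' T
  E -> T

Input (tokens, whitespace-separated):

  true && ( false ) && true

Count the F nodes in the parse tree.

4

[E [T [T [T [F true]] && [F ( [E [T [F false]]] )]] && [F true]]]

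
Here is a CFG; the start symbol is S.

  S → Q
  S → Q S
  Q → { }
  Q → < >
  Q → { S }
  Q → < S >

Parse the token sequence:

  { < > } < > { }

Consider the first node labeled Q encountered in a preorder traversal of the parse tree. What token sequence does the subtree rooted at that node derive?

[S [Q { [S [Q < >]] }] [S [Q < >] [S [Q { }]]]]

{ < > }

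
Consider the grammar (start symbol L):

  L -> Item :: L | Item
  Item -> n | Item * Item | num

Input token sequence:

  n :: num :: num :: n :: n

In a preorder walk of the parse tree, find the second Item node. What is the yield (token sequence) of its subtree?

num

[L [Item n] :: [L [Item num] :: [L [Item num] :: [L [Item n] :: [L [Item n]]]]]]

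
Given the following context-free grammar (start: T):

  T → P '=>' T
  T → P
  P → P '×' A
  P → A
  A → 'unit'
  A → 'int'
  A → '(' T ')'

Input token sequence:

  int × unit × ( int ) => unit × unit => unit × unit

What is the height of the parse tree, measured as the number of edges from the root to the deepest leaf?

[T [P [P [P [A int]] × [A unit]] × [A ( [T [P [A int]]] )]] => [T [P [P [A unit]] × [A unit]] => [T [P [P [A unit]] × [A unit]]]]]

6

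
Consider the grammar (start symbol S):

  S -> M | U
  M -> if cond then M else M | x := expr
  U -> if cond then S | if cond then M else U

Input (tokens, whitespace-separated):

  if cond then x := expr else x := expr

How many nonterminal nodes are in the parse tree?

[S [M if cond then [M x := expr] else [M x := expr]]]

4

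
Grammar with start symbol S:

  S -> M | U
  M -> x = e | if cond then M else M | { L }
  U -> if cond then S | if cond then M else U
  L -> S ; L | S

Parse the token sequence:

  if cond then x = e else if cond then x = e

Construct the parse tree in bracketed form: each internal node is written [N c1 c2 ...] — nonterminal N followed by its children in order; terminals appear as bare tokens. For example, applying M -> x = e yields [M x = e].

[S [U if cond then [M x = e] else [U if cond then [S [M x = e]]]]]

S
U
if cond then M else U
if cond then x = e else U
if cond then x = e else if cond then S
if cond then x = e else if cond then M
if cond then x = e else if cond then x = e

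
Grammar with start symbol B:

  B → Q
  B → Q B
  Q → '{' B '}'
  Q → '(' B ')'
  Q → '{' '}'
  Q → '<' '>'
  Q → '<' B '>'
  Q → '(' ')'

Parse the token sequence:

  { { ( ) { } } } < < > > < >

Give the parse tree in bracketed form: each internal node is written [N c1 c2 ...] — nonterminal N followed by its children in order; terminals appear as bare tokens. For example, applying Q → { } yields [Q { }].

B
Q B
{ B } B
{ Q } B
{ { B } } B
{ { Q B } } B
{ { ( ) B } } B
{ { ( ) Q } } B
{ { ( ) { } } } B
{ { ( ) { } } } Q B
{ { ( ) { } } } < B > B
{ { ( ) { } } } < Q > B
{ { ( ) { } } } < < > > B
{ { ( ) { } } } < < > > Q
{ { ( ) { } } } < < > > < >

[B [Q { [B [Q { [B [Q ( )] [B [Q { }]]] }]] }] [B [Q < [B [Q < >]] >] [B [Q < >]]]]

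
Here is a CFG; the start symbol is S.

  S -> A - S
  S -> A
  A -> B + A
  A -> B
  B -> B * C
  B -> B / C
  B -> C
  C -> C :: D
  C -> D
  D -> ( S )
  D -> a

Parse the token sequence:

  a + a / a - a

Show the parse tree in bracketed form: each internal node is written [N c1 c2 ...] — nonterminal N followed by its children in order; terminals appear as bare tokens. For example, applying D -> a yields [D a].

S
A - S
B + A - S
C + A - S
D + A - S
a + A - S
a + B - S
a + B / C - S
a + C / C - S
a + D / C - S
a + a / C - S
a + a / D - S
a + a / a - S
a + a / a - A
a + a / a - B
a + a / a - C
a + a / a - D
a + a / a - a

[S [A [B [C [D a]]] + [A [B [B [C [D a]]] / [C [D a]]]]] - [S [A [B [C [D a]]]]]]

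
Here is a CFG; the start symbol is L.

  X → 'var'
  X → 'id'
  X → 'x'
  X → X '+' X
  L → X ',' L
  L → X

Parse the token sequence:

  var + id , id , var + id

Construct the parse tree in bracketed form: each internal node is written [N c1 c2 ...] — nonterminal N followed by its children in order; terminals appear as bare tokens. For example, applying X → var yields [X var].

[L [X [X var] + [X id]] , [L [X id] , [L [X [X var] + [X id]]]]]

L
X , L
X + X , L
var + X , L
var + id , L
var + id , X , L
var + id , id , L
var + id , id , X
var + id , id , X + X
var + id , id , var + X
var + id , id , var + id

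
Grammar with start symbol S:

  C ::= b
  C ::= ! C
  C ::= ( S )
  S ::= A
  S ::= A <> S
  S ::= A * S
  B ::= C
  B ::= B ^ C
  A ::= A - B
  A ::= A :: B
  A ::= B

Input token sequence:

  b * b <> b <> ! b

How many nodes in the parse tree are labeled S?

[S [A [B [C b]]] * [S [A [B [C b]]] <> [S [A [B [C b]]] <> [S [A [B [C ! [C b]]]]]]]]

4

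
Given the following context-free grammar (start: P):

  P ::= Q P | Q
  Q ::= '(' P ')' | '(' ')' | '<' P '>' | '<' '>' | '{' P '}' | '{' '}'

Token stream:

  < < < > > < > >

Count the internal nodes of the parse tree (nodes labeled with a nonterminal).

[P [Q < [P [Q < [P [Q < >]] >] [P [Q < >]]] >]]

8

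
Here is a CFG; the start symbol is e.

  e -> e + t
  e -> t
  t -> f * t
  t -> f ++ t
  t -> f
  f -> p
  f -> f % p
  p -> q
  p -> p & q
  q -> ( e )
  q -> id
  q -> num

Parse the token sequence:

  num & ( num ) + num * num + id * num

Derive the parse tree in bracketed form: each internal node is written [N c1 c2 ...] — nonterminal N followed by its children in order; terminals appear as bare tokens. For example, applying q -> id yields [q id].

[e [e [e [t [f [p [p [q num]] & [q ( [e [t [f [p [q num]]]]] )]]]]] + [t [f [p [q num]]] * [t [f [p [q num]]]]]] + [t [f [p [q id]]] * [t [f [p [q num]]]]]]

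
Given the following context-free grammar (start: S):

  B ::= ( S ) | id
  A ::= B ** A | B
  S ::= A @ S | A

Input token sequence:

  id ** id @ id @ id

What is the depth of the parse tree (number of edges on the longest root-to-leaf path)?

[S [A [B id] ** [A [B id]]] @ [S [A [B id]] @ [S [A [B id]]]]]

5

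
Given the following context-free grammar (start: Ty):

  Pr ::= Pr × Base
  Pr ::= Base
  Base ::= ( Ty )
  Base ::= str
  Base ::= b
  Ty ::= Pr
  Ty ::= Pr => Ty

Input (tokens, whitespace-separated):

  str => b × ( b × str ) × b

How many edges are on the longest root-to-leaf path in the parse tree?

9

[Ty [Pr [Base str]] => [Ty [Pr [Pr [Pr [Base b]] × [Base ( [Ty [Pr [Pr [Base b]] × [Base str]]] )]] × [Base b]]]]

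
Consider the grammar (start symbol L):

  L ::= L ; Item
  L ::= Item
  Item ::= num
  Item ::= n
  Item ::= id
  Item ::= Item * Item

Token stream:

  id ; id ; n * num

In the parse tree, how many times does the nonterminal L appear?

3

[L [L [L [Item id]] ; [Item id]] ; [Item [Item n] * [Item num]]]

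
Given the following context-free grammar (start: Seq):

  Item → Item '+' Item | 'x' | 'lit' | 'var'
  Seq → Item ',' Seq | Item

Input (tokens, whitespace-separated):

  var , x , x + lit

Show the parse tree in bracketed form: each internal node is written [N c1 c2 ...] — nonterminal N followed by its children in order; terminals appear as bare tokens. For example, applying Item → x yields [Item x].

[Seq [Item var] , [Seq [Item x] , [Seq [Item [Item x] + [Item lit]]]]]

Seq
Item , Seq
var , Seq
var , Item , Seq
var , x , Seq
var , x , Item
var , x , Item + Item
var , x , x + Item
var , x , x + lit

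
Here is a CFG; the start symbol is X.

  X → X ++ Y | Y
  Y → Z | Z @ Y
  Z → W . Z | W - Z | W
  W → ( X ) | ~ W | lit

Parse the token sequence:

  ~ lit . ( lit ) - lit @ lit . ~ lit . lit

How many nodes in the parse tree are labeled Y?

[X [Y [Z [W ~ [W lit]] . [Z [W ( [X [Y [Z [W lit]]]] )] - [Z [W lit]]]] @ [Y [Z [W lit] . [Z [W ~ [W lit]] . [Z [W lit]]]]]]]

3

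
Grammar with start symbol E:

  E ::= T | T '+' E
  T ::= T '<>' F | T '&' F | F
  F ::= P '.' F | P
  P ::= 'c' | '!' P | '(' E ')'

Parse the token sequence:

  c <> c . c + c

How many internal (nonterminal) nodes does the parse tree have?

13

[E [T [T [F [P c]]] <> [F [P c] . [F [P c]]]] + [E [T [F [P c]]]]]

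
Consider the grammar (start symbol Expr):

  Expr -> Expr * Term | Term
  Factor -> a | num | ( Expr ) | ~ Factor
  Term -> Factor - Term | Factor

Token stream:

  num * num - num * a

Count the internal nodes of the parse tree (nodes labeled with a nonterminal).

[Expr [Expr [Expr [Term [Factor num]]] * [Term [Factor num] - [Term [Factor num]]]] * [Term [Factor a]]]

11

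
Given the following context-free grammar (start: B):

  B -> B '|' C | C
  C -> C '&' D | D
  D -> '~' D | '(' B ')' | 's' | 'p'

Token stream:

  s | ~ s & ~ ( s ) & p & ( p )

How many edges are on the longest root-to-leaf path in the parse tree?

9

[B [B [C [D s]]] | [C [C [C [C [D ~ [D s]]] & [D ~ [D ( [B [C [D s]]] )]]] & [D p]] & [D ( [B [C [D p]]] )]]]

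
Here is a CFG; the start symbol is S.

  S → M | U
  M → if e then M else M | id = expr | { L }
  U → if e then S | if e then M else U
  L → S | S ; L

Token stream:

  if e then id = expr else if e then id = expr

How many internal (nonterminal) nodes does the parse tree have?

[S [U if e then [M id = expr] else [U if e then [S [M id = expr]]]]]

6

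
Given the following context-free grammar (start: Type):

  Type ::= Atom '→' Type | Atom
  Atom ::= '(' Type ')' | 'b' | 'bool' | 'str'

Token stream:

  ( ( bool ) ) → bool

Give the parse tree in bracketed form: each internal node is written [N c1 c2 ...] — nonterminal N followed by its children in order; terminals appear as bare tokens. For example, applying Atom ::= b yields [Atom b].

Type
Atom → Type
( Type ) → Type
( Atom ) → Type
( ( Type ) ) → Type
( ( Atom ) ) → Type
( ( bool ) ) → Type
( ( bool ) ) → Atom
( ( bool ) ) → bool

[Type [Atom ( [Type [Atom ( [Type [Atom bool]] )]] )] → [Type [Atom bool]]]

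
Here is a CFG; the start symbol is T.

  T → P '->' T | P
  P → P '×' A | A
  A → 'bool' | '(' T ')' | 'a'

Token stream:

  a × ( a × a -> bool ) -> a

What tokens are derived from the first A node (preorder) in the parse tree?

a

[T [P [P [A a]] × [A ( [T [P [P [A a]] × [A a]] -> [T [P [A bool]]]] )]] -> [T [P [A a]]]]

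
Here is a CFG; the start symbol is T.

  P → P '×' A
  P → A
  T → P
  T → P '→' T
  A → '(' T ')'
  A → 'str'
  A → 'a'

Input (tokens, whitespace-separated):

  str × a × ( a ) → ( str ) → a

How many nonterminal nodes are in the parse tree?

[T [P [P [P [A str]] × [A a]] × [A ( [T [P [A a]]] )]] → [T [P [A ( [T [P [A str]]] )]] → [T [P [A a]]]]]

19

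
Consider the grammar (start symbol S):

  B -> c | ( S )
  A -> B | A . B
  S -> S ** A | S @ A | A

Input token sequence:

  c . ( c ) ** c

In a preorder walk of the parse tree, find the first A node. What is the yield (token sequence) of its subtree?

[S [S [A [A [B c]] . [B ( [S [A [B c]]] )]]] ** [A [B c]]]

c . ( c )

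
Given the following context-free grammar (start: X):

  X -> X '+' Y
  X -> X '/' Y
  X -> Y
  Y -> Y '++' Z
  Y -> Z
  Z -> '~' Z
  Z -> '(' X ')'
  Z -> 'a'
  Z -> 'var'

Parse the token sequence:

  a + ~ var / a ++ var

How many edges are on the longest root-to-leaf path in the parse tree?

5

[X [X [X [Y [Z a]]] + [Y [Z ~ [Z var]]]] / [Y [Y [Z a]] ++ [Z var]]]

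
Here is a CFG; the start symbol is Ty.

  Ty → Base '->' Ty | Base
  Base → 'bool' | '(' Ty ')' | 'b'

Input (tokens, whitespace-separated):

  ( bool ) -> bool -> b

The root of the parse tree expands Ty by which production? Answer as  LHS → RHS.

[Ty [Base ( [Ty [Base bool]] )] -> [Ty [Base bool] -> [Ty [Base b]]]]

Ty → Base '->' Ty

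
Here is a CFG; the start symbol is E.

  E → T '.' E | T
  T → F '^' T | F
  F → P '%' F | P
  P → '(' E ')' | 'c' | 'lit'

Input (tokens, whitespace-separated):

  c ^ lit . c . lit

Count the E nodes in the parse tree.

[E [T [F [P c]] ^ [T [F [P lit]]]] . [E [T [F [P c]]] . [E [T [F [P lit]]]]]]

3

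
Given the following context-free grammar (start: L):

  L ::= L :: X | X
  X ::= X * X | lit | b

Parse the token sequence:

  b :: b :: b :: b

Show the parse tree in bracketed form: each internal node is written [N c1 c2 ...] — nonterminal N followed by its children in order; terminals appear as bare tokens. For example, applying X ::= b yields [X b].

L
L :: X
L :: X :: X
L :: X :: X :: X
X :: X :: X :: X
b :: X :: X :: X
b :: b :: X :: X
b :: b :: b :: X
b :: b :: b :: b

[L [L [L [L [X b]] :: [X b]] :: [X b]] :: [X b]]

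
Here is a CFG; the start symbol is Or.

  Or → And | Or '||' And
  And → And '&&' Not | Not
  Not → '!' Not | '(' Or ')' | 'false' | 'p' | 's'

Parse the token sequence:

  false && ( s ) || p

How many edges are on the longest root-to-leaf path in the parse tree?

7

[Or [Or [And [And [Not false]] && [Not ( [Or [And [Not s]]] )]]] || [And [Not p]]]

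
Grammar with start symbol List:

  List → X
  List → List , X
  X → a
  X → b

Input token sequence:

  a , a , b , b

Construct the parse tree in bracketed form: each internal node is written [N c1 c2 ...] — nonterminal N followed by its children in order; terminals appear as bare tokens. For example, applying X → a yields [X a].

List
List , X
List , X , X
List , X , X , X
X , X , X , X
a , X , X , X
a , a , X , X
a , a , b , X
a , a , b , b

[List [List [List [List [X a]] , [X a]] , [X b]] , [X b]]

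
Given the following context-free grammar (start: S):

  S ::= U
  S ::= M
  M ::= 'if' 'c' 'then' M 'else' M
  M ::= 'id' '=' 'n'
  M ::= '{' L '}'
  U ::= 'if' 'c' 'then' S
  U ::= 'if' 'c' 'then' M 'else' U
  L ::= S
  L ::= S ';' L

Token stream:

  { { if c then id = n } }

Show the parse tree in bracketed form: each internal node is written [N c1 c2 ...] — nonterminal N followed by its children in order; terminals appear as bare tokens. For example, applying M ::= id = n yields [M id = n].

[S [M { [L [S [M { [L [S [U if c then [S [M id = n]]]]] }]]] }]]

S
M
{ L }
{ S }
{ M }
{ { L } }
{ { S } }
{ { U } }
{ { if c then S } }
{ { if c then M } }
{ { if c then id = n } }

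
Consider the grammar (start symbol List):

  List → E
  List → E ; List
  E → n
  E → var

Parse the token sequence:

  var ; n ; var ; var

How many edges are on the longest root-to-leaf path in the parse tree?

5

[List [E var] ; [List [E n] ; [List [E var] ; [List [E var]]]]]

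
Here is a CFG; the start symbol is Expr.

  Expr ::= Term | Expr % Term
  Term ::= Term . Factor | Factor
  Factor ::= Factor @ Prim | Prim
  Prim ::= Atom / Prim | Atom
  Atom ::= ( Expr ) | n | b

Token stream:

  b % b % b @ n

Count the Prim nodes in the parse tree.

4

[Expr [Expr [Expr [Term [Factor [Prim [Atom b]]]]] % [Term [Factor [Prim [Atom b]]]]] % [Term [Factor [Factor [Prim [Atom b]]] @ [Prim [Atom n]]]]]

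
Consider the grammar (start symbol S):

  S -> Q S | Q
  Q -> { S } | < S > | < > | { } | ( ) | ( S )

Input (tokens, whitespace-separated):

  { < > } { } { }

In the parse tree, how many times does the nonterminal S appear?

4

[S [Q { [S [Q < >]] }] [S [Q { }] [S [Q { }]]]]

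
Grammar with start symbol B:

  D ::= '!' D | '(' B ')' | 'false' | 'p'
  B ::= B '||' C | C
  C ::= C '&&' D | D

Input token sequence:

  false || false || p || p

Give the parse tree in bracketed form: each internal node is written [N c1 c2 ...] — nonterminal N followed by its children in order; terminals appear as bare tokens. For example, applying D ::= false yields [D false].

[B [B [B [B [C [D false]]] || [C [D false]]] || [C [D p]]] || [C [D p]]]

B
B || C
B || C || C
B || C || C || C
C || C || C || C
D || C || C || C
false || C || C || C
false || D || C || C
false || false || C || C
false || false || D || C
false || false || p || C
false || false || p || D
false || false || p || p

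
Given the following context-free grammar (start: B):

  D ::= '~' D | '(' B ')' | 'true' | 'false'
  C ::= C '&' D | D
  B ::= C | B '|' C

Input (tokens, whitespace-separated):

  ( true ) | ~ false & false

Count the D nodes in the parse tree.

5

[B [B [C [D ( [B [C [D true]]] )]]] | [C [C [D ~ [D false]]] & [D false]]]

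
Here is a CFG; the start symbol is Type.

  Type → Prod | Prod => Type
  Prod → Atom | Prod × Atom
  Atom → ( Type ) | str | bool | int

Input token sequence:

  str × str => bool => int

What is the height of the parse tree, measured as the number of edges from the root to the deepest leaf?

[Type [Prod [Prod [Atom str]] × [Atom str]] => [Type [Prod [Atom bool]] => [Type [Prod [Atom int]]]]]

5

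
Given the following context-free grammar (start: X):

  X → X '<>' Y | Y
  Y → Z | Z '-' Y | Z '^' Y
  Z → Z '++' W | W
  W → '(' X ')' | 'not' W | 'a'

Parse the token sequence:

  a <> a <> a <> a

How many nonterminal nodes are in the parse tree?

16

[X [X [X [X [Y [Z [W a]]]] <> [Y [Z [W a]]]] <> [Y [Z [W a]]]] <> [Y [Z [W a]]]]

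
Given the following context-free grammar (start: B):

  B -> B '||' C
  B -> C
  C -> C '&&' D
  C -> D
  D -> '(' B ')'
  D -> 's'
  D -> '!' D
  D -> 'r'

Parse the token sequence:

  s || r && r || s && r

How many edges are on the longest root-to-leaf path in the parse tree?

5

[B [B [B [C [D s]]] || [C [C [D r]] && [D r]]] || [C [C [D s]] && [D r]]]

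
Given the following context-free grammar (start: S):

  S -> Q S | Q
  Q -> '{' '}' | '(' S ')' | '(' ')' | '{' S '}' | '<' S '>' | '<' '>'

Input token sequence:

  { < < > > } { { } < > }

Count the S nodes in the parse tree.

6

[S [Q { [S [Q < [S [Q < >]] >]] }] [S [Q { [S [Q { }] [S [Q < >]]] }]]]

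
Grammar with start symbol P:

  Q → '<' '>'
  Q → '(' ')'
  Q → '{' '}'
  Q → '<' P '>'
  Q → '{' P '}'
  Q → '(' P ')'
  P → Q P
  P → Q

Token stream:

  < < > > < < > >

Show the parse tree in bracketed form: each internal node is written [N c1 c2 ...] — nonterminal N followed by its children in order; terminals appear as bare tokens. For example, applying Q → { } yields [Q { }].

[P [Q < [P [Q < >]] >] [P [Q < [P [Q < >]] >]]]

P
Q P
< P > P
< Q > P
< < > > P
< < > > Q
< < > > < P >
< < > > < Q >
< < > > < < > >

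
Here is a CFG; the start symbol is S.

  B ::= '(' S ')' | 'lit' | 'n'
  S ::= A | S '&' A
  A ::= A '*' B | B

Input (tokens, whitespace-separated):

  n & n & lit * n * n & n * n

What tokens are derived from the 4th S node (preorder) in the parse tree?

[S [S [S [S [A [B n]]] & [A [B n]]] & [A [A [A [B lit]] * [B n]] * [B n]]] & [A [A [B n]] * [B n]]]

n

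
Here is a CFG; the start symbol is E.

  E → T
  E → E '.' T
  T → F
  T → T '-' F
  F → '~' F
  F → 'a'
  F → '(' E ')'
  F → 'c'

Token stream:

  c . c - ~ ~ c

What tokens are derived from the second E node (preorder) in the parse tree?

[E [E [T [F c]]] . [T [T [F c]] - [F ~ [F ~ [F c]]]]]

c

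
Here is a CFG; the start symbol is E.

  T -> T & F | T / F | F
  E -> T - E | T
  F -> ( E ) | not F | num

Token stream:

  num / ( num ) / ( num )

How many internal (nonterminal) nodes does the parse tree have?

[E [T [T [T [F num]] / [F ( [E [T [F num]]] )]] / [F ( [E [T [F num]]] )]]]

13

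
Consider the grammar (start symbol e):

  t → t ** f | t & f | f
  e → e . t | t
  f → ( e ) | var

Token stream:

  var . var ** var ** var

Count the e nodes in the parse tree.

[e [e [t [f var]]] . [t [t [t [f var]] ** [f var]] ** [f var]]]

2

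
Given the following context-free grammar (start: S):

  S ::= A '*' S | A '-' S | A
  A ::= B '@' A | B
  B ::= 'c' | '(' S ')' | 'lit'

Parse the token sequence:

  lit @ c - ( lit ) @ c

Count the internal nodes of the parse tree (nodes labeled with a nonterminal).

13

[S [A [B lit] @ [A [B c]]] - [S [A [B ( [S [A [B lit]]] )] @ [A [B c]]]]]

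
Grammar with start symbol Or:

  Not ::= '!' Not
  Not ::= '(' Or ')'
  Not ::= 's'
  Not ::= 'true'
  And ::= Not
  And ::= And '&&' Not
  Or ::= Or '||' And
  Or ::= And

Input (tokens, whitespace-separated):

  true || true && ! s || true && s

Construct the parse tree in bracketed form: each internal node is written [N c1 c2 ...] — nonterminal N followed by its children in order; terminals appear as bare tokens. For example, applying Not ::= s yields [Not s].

Or
Or || And
Or || And || And
And || And || And
Not || And || And
true || And || And
true || And && Not || And
true || Not && Not || And
true || true && Not || And
true || true && ! Not || And
true || true && ! s || And
true || true && ! s || And && Not
true || true && ! s || Not && Not
true || true && ! s || true && Not
true || true && ! s || true && s

[Or [Or [Or [And [Not true]]] || [And [And [Not true]] && [Not ! [Not s]]]] || [And [And [Not true]] && [Not s]]]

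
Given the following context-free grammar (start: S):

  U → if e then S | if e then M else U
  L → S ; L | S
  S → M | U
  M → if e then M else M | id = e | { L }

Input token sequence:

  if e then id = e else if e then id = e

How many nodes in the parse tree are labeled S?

2

[S [U if e then [M id = e] else [U if e then [S [M id = e]]]]]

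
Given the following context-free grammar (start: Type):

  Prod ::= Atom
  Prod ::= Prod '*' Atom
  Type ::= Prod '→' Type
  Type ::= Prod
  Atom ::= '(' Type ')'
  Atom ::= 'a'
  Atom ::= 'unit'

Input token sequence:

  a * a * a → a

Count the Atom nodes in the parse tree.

4

[Type [Prod [Prod [Prod [Atom a]] * [Atom a]] * [Atom a]] → [Type [Prod [Atom a]]]]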